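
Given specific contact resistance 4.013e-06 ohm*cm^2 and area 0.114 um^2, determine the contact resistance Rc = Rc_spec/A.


Step 1: Convert area to cm^2: 0.114 um^2 = 1.1400e-09 cm^2
Step 2: Rc = Rc_spec / A = 4.013e-06 / 1.1400e-09
Step 3: Rc = 3.52e+03 ohms

3.52e+03


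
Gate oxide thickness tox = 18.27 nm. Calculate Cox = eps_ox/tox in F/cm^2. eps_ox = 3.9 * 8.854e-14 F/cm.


Step 1: eps_ox = 3.9 * 8.854e-14 = 3.45306e-13 F/cm
Step 2: tox in cm = 18.27 nm * 1e-7 = 1.8270e-06 cm
Step 3: Cox = 3.45306e-13 / 1.8270e-06 = 1.89e-07 F/cm^2

1.89e-07


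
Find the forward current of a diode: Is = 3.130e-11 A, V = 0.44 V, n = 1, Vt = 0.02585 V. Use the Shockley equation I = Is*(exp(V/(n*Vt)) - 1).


Step 1: V/(n*Vt) = 0.44/(1*0.02585) = 17.0213
Step 2: exp(17.0213) = 2.4675e+07
Step 3: I = 3.130e-11 * (2.4675e+07 - 1) = 7.72e-04 A

7.72e-04


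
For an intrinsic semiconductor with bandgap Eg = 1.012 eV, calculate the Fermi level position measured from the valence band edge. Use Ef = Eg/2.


Step 1: For an intrinsic semiconductor, the Fermi level sits at midgap.
Step 2: Ef = Eg / 2 = 1.012 / 2 = 0.506 eV

0.506


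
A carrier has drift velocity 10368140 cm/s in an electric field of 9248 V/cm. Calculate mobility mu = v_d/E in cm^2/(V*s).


Step 1: mu = v_d / E
Step 2: mu = 10368140 / 9248
Step 3: mu = 1121.12 cm^2/(V*s)

1121.12


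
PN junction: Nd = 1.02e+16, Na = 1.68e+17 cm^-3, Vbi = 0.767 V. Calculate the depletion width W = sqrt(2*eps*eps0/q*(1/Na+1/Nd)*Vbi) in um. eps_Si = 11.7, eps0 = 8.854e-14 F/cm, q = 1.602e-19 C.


Step 1: 1/Na + 1/Nd = 1/1.68e+17 + 1/1.02e+16 = 1.03992e-16
Step 2: 2*eps*eps0/q = 2*11.7*8.854e-14/1.602e-19 = 1.293281e+07
Step 3: W^2 = 1.293281e+07 * 1.03992e-16 * 0.767 = 1.03155e-09
Step 4: W = sqrt(1.03155e-09) = 3.212e-05 cm = 0.3212 um

0.3212


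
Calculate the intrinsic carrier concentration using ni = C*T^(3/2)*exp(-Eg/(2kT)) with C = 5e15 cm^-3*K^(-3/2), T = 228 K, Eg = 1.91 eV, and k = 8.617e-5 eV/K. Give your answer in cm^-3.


Step 1: Compute kT = 8.617e-5 * 228 = 0.01964676 eV
Step 2: Exponent = -Eg/(2kT) = -1.91/(2*0.01964676) = -48.60852
Step 3: T^(3/2) = 228^1.5 = 3442.72
Step 4: ni = 5e15 * 3442.72 * exp(-48.60852) = 1.33e-02 cm^-3

1.33e-02


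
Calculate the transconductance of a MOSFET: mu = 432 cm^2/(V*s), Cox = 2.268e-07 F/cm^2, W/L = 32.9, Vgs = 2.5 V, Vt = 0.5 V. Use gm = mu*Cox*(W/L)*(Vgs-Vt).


Step 1: Vov = Vgs - Vt = 2.5 - 0.5 = 2.0 V
Step 2: gm = mu * Cox * (W/L) * Vov
Step 3: gm = 432 * 2.268e-07 * 32.9 * 2.0 = 6.45e-03 S

6.45e-03


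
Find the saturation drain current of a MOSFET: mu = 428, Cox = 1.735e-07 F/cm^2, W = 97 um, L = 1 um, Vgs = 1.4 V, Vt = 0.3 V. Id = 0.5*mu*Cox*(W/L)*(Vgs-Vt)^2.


Step 1: Overdrive voltage Vov = Vgs - Vt = 1.4 - 0.3 = 1.1 V
Step 2: W/L = 97/1 = 97
Step 3: Id = 0.5 * 428 * 1.735e-07 * 97 * 1.1^2
Step 4: Id = 4.36e-03 A

4.36e-03


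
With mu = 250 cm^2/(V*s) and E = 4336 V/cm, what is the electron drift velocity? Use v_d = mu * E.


Step 1: v_d = mu * E
Step 2: v_d = 250 * 4336 = 1084000
Step 3: v_d = 1.08e+06 cm/s

1.08e+06


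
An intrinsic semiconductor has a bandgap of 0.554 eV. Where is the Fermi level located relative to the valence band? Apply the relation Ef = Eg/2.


Step 1: For an intrinsic semiconductor, the Fermi level sits at midgap.
Step 2: Ef = Eg / 2 = 0.554 / 2 = 0.277 eV

0.277


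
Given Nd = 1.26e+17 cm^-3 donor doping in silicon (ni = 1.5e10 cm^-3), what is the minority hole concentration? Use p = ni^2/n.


Step 1: Since Nd >> ni, n ≈ Nd = 1.26e+17 cm^-3
Step 2: p = ni^2 / n = (1.5e10)^2 / 1.26e+17
Step 3: p = 2.25e20 / 1.26e+17 = 1.79e+03 cm^-3

1.79e+03


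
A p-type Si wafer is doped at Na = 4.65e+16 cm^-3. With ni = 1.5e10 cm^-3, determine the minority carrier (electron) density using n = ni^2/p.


Step 1: Majority hole concentration p ≈ Na = 4.65e+16 cm^-3
Step 2: n = ni^2 / Na = (1.5e10)^2 / 4.65e+16
Step 3: n = 4.84e+03 cm^-3

4.84e+03


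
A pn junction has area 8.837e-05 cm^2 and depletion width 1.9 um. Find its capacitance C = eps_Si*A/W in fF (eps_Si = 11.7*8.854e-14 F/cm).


Step 1: eps_Si = 11.7 * 8.854e-14 = 1.035918e-12 F/cm
Step 2: W in cm = 1.9 * 1e-4 = 1.90e-04 cm
Step 3: C = 1.035918e-12 * 8.837e-05 / 1.90e-04 = 4.818109e-13 F
Step 4: C = 481.81 fF

481.81


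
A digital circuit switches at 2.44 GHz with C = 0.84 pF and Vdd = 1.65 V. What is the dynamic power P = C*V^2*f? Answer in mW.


Step 1: V^2 = 1.65^2 = 2.7225 V^2
Step 2: P = C*V^2*f = 0.84e-12 F * 2.7225 * 2.44e9 Hz
Step 3: P = 5.580036e-03 W
Step 4: P = 5.58 mW

5.58


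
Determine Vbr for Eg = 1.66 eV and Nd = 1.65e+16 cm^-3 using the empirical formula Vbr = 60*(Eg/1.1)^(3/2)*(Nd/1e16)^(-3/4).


Step 1: Eg/1.1 = 1.66/1.1 = 1.509091
Step 2: (Eg/1.1)^1.5 = 1.509091^1.5 = 1.853844
Step 3: (Nd/1e16)^(-0.75) = (1.65)^(-0.75) = 0.686890
Step 4: Vbr = 60 * 1.853844 * 0.686890 = 76.4 V

76.4


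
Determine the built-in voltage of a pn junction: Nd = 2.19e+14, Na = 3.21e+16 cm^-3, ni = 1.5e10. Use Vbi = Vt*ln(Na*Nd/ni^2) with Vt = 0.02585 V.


Step 1: Compute Na*Nd/ni^2 = 3.21e+16 * 2.19e+14 / (1.5e10)^2 = 3.1244e+10
Step 2: ln(3.1244e+10) = 24.1651
Step 3: Vbi = 0.02585 * 24.1651 = 0.625 V

0.625


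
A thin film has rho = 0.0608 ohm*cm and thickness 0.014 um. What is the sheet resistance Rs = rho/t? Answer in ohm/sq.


Step 1: Convert thickness to cm: t = 0.014 um = 1.4000e-06 cm
Step 2: Rs = rho / t = 0.0608 / 1.4000e-06
Step 3: Rs = 43428.6 ohm/sq

43428.6


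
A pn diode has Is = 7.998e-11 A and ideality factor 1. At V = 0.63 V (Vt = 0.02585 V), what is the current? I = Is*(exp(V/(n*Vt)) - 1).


Step 1: V/(n*Vt) = 0.63/(1*0.02585) = 24.3714
Step 2: exp(24.3714) = 3.8403e+10
Step 3: I = 7.998e-11 * (3.8403e+10 - 1) = 3.07e+00 A

3.07e+00


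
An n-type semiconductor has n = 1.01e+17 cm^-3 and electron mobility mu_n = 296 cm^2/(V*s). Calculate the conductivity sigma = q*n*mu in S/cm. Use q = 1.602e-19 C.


Step 1: sigma = q * n * mu
Step 2: sigma = 1.602e-19 * 1.01e+17 * 296
Step 3: sigma = 4.789e+00 S/cm

4.789e+00


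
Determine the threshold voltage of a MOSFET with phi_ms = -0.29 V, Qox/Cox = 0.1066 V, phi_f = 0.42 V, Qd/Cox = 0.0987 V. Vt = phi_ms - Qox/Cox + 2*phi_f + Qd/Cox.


Step 1: Vt = phi_ms - Qox/Cox + 2*phi_f + Qd/Cox
Step 2: Vt = -0.29 - 0.1066 + 2*0.42 + 0.0987
Step 3: Vt = -0.29 - 0.1066 + 0.84 + 0.0987
Step 4: Vt = 0.5421 V

0.5421


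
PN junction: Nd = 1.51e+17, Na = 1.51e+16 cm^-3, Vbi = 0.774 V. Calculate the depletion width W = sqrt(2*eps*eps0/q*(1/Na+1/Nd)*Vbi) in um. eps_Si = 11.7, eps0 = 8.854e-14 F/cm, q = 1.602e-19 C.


Step 1: 1/Na + 1/Nd = 1/1.51e+16 + 1/1.51e+17 = 7.28477e-17
Step 2: 2*eps*eps0/q = 2*11.7*8.854e-14/1.602e-19 = 1.293281e+07
Step 3: W^2 = 1.293281e+07 * 7.28477e-17 * 0.774 = 7.29205e-10
Step 4: W = sqrt(7.29205e-10) = 2.700e-05 cm = 0.27 um

0.27


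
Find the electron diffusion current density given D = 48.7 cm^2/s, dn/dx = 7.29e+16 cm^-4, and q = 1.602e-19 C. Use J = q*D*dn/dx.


Step 1: J = q * D * (dn/dx)
Step 2: J = 1.602e-19 * 48.7 * 7.29e+16
Step 3: J = 5.69e-01 A/cm^2

5.69e-01


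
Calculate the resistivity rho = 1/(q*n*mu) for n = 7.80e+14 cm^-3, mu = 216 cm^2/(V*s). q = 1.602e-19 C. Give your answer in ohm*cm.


Step 1: sigma = q * n * mu = 1.602e-19 * 7.80e+14 * 216 = 2.69905e-02 S/cm
Step 2: rho = 1 / sigma = 1 / 2.69905e-02 = 37.05 ohm*cm

37.05


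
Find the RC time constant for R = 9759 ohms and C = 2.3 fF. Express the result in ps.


Step 1: tau = R * C
Step 2: tau = 9759 * 2.3 fF = 9759 * 2.3e-15 F
Step 3: tau = 2.24457e-11 s = 22.4457 ps

22.4457


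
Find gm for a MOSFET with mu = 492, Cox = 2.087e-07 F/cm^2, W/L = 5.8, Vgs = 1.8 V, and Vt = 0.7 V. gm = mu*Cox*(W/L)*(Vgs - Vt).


Step 1: Vov = Vgs - Vt = 1.8 - 0.7 = 1.1 V
Step 2: gm = mu * Cox * (W/L) * Vov
Step 3: gm = 492 * 2.087e-07 * 5.8 * 1.1 = 6.55e-04 S

6.55e-04


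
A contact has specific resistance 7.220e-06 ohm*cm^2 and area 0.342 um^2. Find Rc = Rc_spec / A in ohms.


Step 1: Convert area to cm^2: 0.342 um^2 = 3.4200e-09 cm^2
Step 2: Rc = Rc_spec / A = 7.220e-06 / 3.4200e-09
Step 3: Rc = 2.11e+03 ohms

2.11e+03


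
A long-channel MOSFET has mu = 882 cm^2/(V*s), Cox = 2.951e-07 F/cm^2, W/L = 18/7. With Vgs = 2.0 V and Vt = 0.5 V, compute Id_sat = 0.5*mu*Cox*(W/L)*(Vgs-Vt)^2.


Step 1: Overdrive voltage Vov = Vgs - Vt = 2.0 - 0.5 = 1.5 V
Step 2: W/L = 18/7 = 2.57143
Step 3: Id = 0.5 * 882 * 2.951e-07 * 2.57143 * 1.5^2
Step 4: Id = 7.53e-04 A

7.53e-04


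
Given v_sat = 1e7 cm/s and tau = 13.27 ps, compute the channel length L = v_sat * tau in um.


Step 1: tau in seconds = 13.27 ps * 1e-12 = 1.3270e-11 s
Step 2: L = v_sat * tau = 1e7 * 1.3270e-11 = 1.3270e-04 cm
Step 3: L in um = 1.3270e-04 * 1e4 = 1.327 um

1.327


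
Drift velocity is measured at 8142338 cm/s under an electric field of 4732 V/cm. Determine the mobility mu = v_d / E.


Step 1: mu = v_d / E
Step 2: mu = 8142338 / 4732
Step 3: mu = 1720.7 cm^2/(V*s)

1720.7


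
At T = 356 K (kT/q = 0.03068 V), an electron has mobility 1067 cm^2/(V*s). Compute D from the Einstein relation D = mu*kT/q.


Step 1: D = mu * (kT/q)
Step 2: D = 1067 * 0.03068
Step 3: D = 32.74 cm^2/s

32.74


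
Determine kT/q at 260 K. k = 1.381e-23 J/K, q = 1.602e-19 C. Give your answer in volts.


Step 1: kT = 1.381e-23 * 260 = 3.5906e-21 J
Step 2: Vt = kT/q = 3.5906e-21 / 1.602e-19
Step 3: Vt = 0.02241 V

0.02241


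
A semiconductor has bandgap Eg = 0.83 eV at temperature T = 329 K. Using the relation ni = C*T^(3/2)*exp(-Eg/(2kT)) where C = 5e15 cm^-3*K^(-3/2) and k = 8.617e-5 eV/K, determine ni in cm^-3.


Step 1: Compute kT = 8.617e-5 * 329 = 0.02834993 eV
Step 2: Exponent = -Eg/(2kT) = -0.83/(2*0.02834993) = -14.63848
Step 3: T^(3/2) = 329^1.5 = 5967.52
Step 4: ni = 5e15 * 5967.52 * exp(-14.63848) = 1.31e+13 cm^-3

1.31e+13


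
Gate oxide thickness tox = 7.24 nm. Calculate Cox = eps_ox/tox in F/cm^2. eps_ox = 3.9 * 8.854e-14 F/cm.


Step 1: eps_ox = 3.9 * 8.854e-14 = 3.45306e-13 F/cm
Step 2: tox in cm = 7.24 nm * 1e-7 = 7.2400e-07 cm
Step 3: Cox = 3.45306e-13 / 7.2400e-07 = 4.77e-07 F/cm^2

4.77e-07


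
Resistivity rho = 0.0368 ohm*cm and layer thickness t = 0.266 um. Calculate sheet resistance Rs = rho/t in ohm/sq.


Step 1: Convert thickness to cm: t = 0.266 um = 2.6600e-05 cm
Step 2: Rs = rho / t = 0.0368 / 2.6600e-05
Step 3: Rs = 1383.5 ohm/sq

1383.5


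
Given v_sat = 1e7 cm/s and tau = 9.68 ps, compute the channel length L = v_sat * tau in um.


Step 1: tau in seconds = 9.68 ps * 1e-12 = 9.6800e-12 s
Step 2: L = v_sat * tau = 1e7 * 9.6800e-12 = 9.6800e-05 cm
Step 3: L in um = 9.6800e-05 * 1e4 = 0.968 um

0.968


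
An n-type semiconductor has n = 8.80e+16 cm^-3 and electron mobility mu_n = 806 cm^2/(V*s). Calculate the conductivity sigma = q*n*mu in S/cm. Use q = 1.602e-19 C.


Step 1: sigma = q * n * mu
Step 2: sigma = 1.602e-19 * 8.80e+16 * 806
Step 3: sigma = 1.136e+01 S/cm

1.136e+01


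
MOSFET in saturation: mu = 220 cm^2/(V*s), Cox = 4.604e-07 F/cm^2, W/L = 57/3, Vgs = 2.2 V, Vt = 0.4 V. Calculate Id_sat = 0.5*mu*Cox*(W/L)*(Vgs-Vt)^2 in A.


Step 1: Overdrive voltage Vov = Vgs - Vt = 2.2 - 0.4 = 1.8 V
Step 2: W/L = 57/3 = 19
Step 3: Id = 0.5 * 220 * 4.604e-07 * 19 * 1.8^2
Step 4: Id = 3.12e-03 A

3.12e-03


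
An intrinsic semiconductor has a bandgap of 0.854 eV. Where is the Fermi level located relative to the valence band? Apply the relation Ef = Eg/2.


Step 1: For an intrinsic semiconductor, the Fermi level sits at midgap.
Step 2: Ef = Eg / 2 = 0.854 / 2 = 0.427 eV

0.427


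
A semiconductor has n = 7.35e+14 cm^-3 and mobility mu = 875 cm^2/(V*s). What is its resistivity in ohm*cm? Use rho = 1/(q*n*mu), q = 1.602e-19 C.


Step 1: sigma = q * n * mu = 1.602e-19 * 7.35e+14 * 875 = 1.03029e-01 S/cm
Step 2: rho = 1 / sigma = 1 / 1.03029e-01 = 9.706 ohm*cm

9.706


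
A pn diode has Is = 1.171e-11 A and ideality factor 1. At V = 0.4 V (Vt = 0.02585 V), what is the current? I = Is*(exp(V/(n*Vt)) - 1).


Step 1: V/(n*Vt) = 0.4/(1*0.02585) = 15.4739
Step 2: exp(15.4739) = 5.2508e+06
Step 3: I = 1.171e-11 * (5.2508e+06 - 1) = 6.15e-05 A

6.15e-05


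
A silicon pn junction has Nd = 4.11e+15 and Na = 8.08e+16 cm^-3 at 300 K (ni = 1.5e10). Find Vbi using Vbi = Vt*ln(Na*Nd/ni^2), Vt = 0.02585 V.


Step 1: Compute Na*Nd/ni^2 = 8.08e+16 * 4.11e+15 / (1.5e10)^2 = 1.4759e+12
Step 2: ln(1.4759e+12) = 28.0203
Step 3: Vbi = 0.02585 * 28.0203 = 0.724 V

0.724


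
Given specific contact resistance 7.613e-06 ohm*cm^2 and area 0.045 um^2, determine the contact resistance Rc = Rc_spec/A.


Step 1: Convert area to cm^2: 0.045 um^2 = 4.5000e-10 cm^2
Step 2: Rc = Rc_spec / A = 7.613e-06 / 4.5000e-10
Step 3: Rc = 1.69e+04 ohms

1.69e+04


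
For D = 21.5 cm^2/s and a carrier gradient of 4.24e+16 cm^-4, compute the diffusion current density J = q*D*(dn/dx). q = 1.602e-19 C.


Step 1: J = q * D * (dn/dx)
Step 2: J = 1.602e-19 * 21.5 * 4.24e+16
Step 3: J = 1.46e-01 A/cm^2

1.46e-01


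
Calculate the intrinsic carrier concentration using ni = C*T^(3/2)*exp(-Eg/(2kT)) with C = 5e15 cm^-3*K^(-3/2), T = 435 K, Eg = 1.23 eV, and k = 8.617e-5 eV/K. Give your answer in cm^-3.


Step 1: Compute kT = 8.617e-5 * 435 = 0.03748395 eV
Step 2: Exponent = -Eg/(2kT) = -1.23/(2*0.03748395) = -16.40702
Step 3: T^(3/2) = 435^1.5 = 9072.64
Step 4: ni = 5e15 * 9072.64 * exp(-16.40702) = 3.40e+12 cm^-3

3.40e+12


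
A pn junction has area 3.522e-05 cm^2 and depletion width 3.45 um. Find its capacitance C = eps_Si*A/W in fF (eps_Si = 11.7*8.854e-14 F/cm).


Step 1: eps_Si = 11.7 * 8.854e-14 = 1.035918e-12 F/cm
Step 2: W in cm = 3.45 * 1e-4 = 3.45e-04 cm
Step 3: C = 1.035918e-12 * 3.522e-05 / 3.45e-04 = 1.057537e-13 F
Step 4: C = 105.75 fF

105.75


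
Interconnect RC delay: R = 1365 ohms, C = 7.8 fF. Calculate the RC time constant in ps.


Step 1: tau = R * C
Step 2: tau = 1365 * 7.8 fF = 1365 * 7.8e-15 F
Step 3: tau = 1.0647e-11 s = 10.647 ps

10.647


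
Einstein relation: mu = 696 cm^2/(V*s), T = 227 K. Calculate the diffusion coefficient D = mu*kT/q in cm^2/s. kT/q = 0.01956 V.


Step 1: D = mu * (kT/q)
Step 2: D = 696 * 0.01956
Step 3: D = 13.61 cm^2/s

13.61


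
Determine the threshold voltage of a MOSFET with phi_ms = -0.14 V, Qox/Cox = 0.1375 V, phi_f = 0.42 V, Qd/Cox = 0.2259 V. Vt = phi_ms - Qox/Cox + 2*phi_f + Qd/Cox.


Step 1: Vt = phi_ms - Qox/Cox + 2*phi_f + Qd/Cox
Step 2: Vt = -0.14 - 0.1375 + 2*0.42 + 0.2259
Step 3: Vt = -0.14 - 0.1375 + 0.84 + 0.2259
Step 4: Vt = 0.7884 V

0.7884


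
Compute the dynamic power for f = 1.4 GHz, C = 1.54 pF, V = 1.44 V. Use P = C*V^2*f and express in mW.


Step 1: V^2 = 1.44^2 = 2.0736 V^2
Step 2: P = C*V^2*f = 1.54e-12 F * 2.0736 * 1.4e9 Hz
Step 3: P = 4.4706816e-03 W
Step 4: P = 4.471 mW

4.471


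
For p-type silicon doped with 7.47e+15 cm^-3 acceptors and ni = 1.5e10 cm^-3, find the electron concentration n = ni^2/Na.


Step 1: Majority hole concentration p ≈ Na = 7.47e+15 cm^-3
Step 2: n = ni^2 / Na = (1.5e10)^2 / 7.47e+15
Step 3: n = 3.01e+04 cm^-3

3.01e+04


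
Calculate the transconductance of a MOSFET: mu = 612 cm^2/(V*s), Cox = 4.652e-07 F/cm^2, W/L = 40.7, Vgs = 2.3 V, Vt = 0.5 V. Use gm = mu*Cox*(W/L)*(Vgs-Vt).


Step 1: Vov = Vgs - Vt = 2.3 - 0.5 = 1.8 V
Step 2: gm = mu * Cox * (W/L) * Vov
Step 3: gm = 612 * 4.652e-07 * 40.7 * 1.8 = 2.09e-02 S

2.09e-02


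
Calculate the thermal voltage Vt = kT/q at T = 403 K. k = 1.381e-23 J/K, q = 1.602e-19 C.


Step 1: kT = 1.381e-23 * 403 = 5.56543e-21 J
Step 2: Vt = kT/q = 5.56543e-21 / 1.602e-19
Step 3: Vt = 0.03474 V

0.03474


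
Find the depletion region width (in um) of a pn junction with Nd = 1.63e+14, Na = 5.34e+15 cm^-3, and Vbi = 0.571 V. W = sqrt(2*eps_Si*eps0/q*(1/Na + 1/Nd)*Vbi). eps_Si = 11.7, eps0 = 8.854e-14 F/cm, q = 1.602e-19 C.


Step 1: 1/Na + 1/Nd = 1/5.34e+15 + 1/1.63e+14 = 6.32224e-15
Step 2: 2*eps*eps0/q = 2*11.7*8.854e-14/1.602e-19 = 1.293281e+07
Step 3: W^2 = 1.293281e+07 * 6.32224e-15 * 0.571 = 4.66874e-08
Step 4: W = sqrt(4.66874e-08) = 2.161e-04 cm = 2.161 um

2.161


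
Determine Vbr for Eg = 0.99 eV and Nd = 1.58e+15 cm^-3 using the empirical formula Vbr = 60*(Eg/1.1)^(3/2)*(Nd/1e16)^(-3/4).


Step 1: Eg/1.1 = 0.99/1.1 = 0.900000
Step 2: (Eg/1.1)^1.5 = 0.900000^1.5 = 0.853815
Step 3: (Nd/1e16)^(-0.75) = (0.158)^(-0.75) = 3.990315
Step 4: Vbr = 60 * 0.853815 * 3.990315 = 204.4 V

204.4


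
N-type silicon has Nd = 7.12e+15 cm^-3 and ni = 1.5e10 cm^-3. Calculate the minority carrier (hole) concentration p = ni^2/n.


Step 1: Since Nd >> ni, n ≈ Nd = 7.12e+15 cm^-3
Step 2: p = ni^2 / n = (1.5e10)^2 / 7.12e+15
Step 3: p = 2.25e20 / 7.12e+15 = 3.16e+04 cm^-3

3.16e+04


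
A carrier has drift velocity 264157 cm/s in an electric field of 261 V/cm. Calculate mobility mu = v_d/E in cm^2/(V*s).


Step 1: mu = v_d / E
Step 2: mu = 264157 / 261
Step 3: mu = 1012.1 cm^2/(V*s)

1012.1


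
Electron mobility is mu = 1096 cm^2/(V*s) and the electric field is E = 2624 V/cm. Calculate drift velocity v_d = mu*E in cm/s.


Step 1: v_d = mu * E
Step 2: v_d = 1096 * 2624 = 2875904
Step 3: v_d = 2.88e+06 cm/s

2.88e+06


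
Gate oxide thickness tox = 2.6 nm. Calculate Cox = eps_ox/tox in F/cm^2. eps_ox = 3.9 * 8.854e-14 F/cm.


Step 1: eps_ox = 3.9 * 8.854e-14 = 3.45306e-13 F/cm
Step 2: tox in cm = 2.6 nm * 1e-7 = 2.6000e-07 cm
Step 3: Cox = 3.45306e-13 / 2.6000e-07 = 1.33e-06 F/cm^2

1.33e-06


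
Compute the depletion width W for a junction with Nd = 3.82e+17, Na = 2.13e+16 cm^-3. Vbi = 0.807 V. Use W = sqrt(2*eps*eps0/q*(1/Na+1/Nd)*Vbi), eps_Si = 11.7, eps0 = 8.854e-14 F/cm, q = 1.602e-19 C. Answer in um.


Step 1: 1/Na + 1/Nd = 1/2.13e+16 + 1/3.82e+17 = 4.95662e-17
Step 2: 2*eps*eps0/q = 2*11.7*8.854e-14/1.602e-19 = 1.293281e+07
Step 3: W^2 = 1.293281e+07 * 4.95662e-17 * 0.807 = 5.17311e-10
Step 4: W = sqrt(5.17311e-10) = 2.274e-05 cm = 0.2274 um

0.2274


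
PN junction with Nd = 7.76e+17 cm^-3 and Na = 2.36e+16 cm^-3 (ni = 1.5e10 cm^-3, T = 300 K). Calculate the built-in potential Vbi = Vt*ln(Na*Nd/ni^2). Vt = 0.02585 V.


Step 1: Compute Na*Nd/ni^2 = 2.36e+16 * 7.76e+17 / (1.5e10)^2 = 8.1394e+13
Step 2: ln(8.1394e+13) = 32.0303
Step 3: Vbi = 0.02585 * 32.0303 = 0.828 V

0.828


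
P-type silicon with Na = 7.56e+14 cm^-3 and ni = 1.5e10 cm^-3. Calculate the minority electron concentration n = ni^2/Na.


Step 1: Majority hole concentration p ≈ Na = 7.56e+14 cm^-3
Step 2: n = ni^2 / Na = (1.5e10)^2 / 7.56e+14
Step 3: n = 2.98e+05 cm^-3

2.98e+05


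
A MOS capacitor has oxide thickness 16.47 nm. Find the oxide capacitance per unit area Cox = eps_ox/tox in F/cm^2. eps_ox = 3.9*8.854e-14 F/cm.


Step 1: eps_ox = 3.9 * 8.854e-14 = 3.45306e-13 F/cm
Step 2: tox in cm = 16.47 nm * 1e-7 = 1.6470e-06 cm
Step 3: Cox = 3.45306e-13 / 1.6470e-06 = 2.10e-07 F/cm^2

2.10e-07


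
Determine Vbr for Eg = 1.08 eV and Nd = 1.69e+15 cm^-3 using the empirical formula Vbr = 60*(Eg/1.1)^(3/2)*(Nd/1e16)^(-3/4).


Step 1: Eg/1.1 = 1.08/1.1 = 0.981818
Step 2: (Eg/1.1)^1.5 = 0.981818^1.5 = 0.972851
Step 3: (Nd/1e16)^(-0.75) = (0.169)^(-0.75) = 3.793892
Step 4: Vbr = 60 * 0.972851 * 3.793892 = 221.5 V

221.5


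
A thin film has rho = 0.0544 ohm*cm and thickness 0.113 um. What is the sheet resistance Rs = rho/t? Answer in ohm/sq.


Step 1: Convert thickness to cm: t = 0.113 um = 1.1300e-05 cm
Step 2: Rs = rho / t = 0.0544 / 1.1300e-05
Step 3: Rs = 4814.2 ohm/sq

4814.2


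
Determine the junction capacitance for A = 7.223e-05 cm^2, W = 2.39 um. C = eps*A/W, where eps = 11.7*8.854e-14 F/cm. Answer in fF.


Step 1: eps_Si = 11.7 * 8.854e-14 = 1.035918e-12 F/cm
Step 2: W in cm = 2.39 * 1e-4 = 2.39e-04 cm
Step 3: C = 1.035918e-12 * 7.223e-05 / 2.39e-04 = 3.130726e-13 F
Step 4: C = 313.07 fF

313.07


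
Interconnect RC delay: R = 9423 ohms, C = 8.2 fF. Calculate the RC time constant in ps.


Step 1: tau = R * C
Step 2: tau = 9423 * 8.2 fF = 9423 * 8.2e-15 F
Step 3: tau = 7.72686e-11 s = 77.2686 ps

77.2686


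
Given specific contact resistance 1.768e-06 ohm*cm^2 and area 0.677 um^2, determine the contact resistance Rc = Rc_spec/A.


Step 1: Convert area to cm^2: 0.677 um^2 = 6.7700e-09 cm^2
Step 2: Rc = Rc_spec / A = 1.768e-06 / 6.7700e-09
Step 3: Rc = 2.61e+02 ohms

2.61e+02


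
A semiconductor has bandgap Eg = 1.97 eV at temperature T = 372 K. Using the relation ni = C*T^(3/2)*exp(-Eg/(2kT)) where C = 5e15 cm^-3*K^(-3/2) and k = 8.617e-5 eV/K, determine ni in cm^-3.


Step 1: Compute kT = 8.617e-5 * 372 = 0.03205524 eV
Step 2: Exponent = -Eg/(2kT) = -1.97/(2*0.03205524) = -30.72821
Step 3: T^(3/2) = 372^1.5 = 7174.88
Step 4: ni = 5e15 * 7174.88 * exp(-30.72821) = 1.62e+06 cm^-3

1.62e+06


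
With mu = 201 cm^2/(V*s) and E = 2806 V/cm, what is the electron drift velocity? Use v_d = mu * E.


Step 1: v_d = mu * E
Step 2: v_d = 201 * 2806 = 564006
Step 3: v_d = 5.64e+05 cm/s

5.64e+05


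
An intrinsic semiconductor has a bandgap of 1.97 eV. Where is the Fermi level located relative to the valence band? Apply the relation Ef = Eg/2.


Step 1: For an intrinsic semiconductor, the Fermi level sits at midgap.
Step 2: Ef = Eg / 2 = 1.97 / 2 = 0.985 eV

0.985


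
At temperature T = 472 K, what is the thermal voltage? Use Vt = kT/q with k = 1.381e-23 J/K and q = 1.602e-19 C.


Step 1: kT = 1.381e-23 * 472 = 6.51832e-21 J
Step 2: Vt = kT/q = 6.51832e-21 / 1.602e-19
Step 3: Vt = 0.04069 V

0.04069


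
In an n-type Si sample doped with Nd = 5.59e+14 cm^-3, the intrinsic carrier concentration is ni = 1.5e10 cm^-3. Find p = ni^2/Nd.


Step 1: Since Nd >> ni, n ≈ Nd = 5.59e+14 cm^-3
Step 2: p = ni^2 / n = (1.5e10)^2 / 5.59e+14
Step 3: p = 2.25e20 / 5.59e+14 = 4.03e+05 cm^-3

4.03e+05


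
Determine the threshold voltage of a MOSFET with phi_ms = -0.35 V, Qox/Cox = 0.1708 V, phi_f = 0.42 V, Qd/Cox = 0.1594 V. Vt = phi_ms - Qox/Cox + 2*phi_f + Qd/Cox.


Step 1: Vt = phi_ms - Qox/Cox + 2*phi_f + Qd/Cox
Step 2: Vt = -0.35 - 0.1708 + 2*0.42 + 0.1594
Step 3: Vt = -0.35 - 0.1708 + 0.84 + 0.1594
Step 4: Vt = 0.4786 V

0.4786


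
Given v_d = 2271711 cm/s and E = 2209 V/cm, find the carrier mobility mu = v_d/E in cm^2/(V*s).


Step 1: mu = v_d / E
Step 2: mu = 2271711 / 2209
Step 3: mu = 1028.39 cm^2/(V*s)

1028.39


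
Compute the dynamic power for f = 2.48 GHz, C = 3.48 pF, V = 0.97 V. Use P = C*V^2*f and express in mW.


Step 1: V^2 = 0.97^2 = 0.9409 V^2
Step 2: P = C*V^2*f = 3.48e-12 F * 0.9409 * 2.48e9 Hz
Step 3: P = 8.12034336e-03 W
Step 4: P = 8.12 mW

8.12


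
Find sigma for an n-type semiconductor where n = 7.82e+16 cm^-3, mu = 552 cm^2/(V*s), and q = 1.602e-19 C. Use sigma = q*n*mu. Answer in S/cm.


Step 1: sigma = q * n * mu
Step 2: sigma = 1.602e-19 * 7.82e+16 * 552
Step 3: sigma = 6.915e+00 S/cm

6.915e+00


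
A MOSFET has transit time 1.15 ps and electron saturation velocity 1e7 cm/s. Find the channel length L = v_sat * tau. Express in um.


Step 1: tau in seconds = 1.15 ps * 1e-12 = 1.1500e-12 s
Step 2: L = v_sat * tau = 1e7 * 1.1500e-12 = 1.1500e-05 cm
Step 3: L in um = 1.1500e-05 * 1e4 = 0.115 um

0.115


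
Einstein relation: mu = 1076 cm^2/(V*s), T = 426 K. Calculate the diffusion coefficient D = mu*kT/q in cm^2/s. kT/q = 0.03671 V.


Step 1: D = mu * (kT/q)
Step 2: D = 1076 * 0.03671
Step 3: D = 39.5 cm^2/s

39.5


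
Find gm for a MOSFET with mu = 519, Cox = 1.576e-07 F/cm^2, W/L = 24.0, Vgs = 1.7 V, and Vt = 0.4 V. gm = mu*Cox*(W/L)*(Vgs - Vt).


Step 1: Vov = Vgs - Vt = 1.7 - 0.4 = 1.3 V
Step 2: gm = mu * Cox * (W/L) * Vov
Step 3: gm = 519 * 1.576e-07 * 24.0 * 1.3 = 2.55e-03 S

2.55e-03


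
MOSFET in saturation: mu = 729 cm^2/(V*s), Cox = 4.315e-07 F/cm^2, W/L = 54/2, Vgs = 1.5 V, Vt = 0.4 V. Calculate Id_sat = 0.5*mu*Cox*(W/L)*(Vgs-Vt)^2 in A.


Step 1: Overdrive voltage Vov = Vgs - Vt = 1.5 - 0.4 = 1.1 V
Step 2: W/L = 54/2 = 27
Step 3: Id = 0.5 * 729 * 4.315e-07 * 27 * 1.1^2
Step 4: Id = 5.14e-03 A

5.14e-03


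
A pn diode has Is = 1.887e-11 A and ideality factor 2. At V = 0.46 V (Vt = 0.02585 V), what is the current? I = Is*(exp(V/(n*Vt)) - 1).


Step 1: V/(n*Vt) = 0.46/(2*0.02585) = 8.8975
Step 2: exp(8.8975) = 7.3137e+03
Step 3: I = 1.887e-11 * (7.3137e+03 - 1) = 1.38e-07 A

1.38e-07


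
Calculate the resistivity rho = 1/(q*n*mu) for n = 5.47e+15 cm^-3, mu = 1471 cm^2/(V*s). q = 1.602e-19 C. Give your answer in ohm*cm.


Step 1: sigma = q * n * mu = 1.602e-19 * 5.47e+15 * 1471 = 1.28903e+00 S/cm
Step 2: rho = 1 / sigma = 1 / 1.28903e+00 = 0.7758 ohm*cm

0.7758


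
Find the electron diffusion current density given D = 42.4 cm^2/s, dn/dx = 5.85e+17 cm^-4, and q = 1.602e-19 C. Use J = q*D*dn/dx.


Step 1: J = q * D * (dn/dx)
Step 2: J = 1.602e-19 * 42.4 * 5.85e+17
Step 3: J = 3.97e+00 A/cm^2

3.97e+00


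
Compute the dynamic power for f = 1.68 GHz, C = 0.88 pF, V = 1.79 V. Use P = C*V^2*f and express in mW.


Step 1: V^2 = 1.79^2 = 3.2041 V^2
Step 2: P = C*V^2*f = 0.88e-12 F * 3.2041 * 1.68e9 Hz
Step 3: P = 4.73694144e-03 W
Step 4: P = 4.737 mW

4.737


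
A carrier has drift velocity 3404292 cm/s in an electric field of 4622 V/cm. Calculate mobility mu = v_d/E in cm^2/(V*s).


Step 1: mu = v_d / E
Step 2: mu = 3404292 / 4622
Step 3: mu = 736.54 cm^2/(V*s)

736.54


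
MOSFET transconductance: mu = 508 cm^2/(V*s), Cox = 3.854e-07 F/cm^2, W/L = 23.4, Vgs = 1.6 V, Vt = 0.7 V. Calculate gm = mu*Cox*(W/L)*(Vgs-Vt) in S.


Step 1: Vov = Vgs - Vt = 1.6 - 0.7 = 0.9 V
Step 2: gm = mu * Cox * (W/L) * Vov
Step 3: gm = 508 * 3.854e-07 * 23.4 * 0.9 = 4.12e-03 S

4.12e-03


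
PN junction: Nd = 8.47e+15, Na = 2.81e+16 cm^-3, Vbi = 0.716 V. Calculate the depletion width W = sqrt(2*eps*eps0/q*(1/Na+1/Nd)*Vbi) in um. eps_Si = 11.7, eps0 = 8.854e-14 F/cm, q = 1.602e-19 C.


Step 1: 1/Na + 1/Nd = 1/2.81e+16 + 1/8.47e+15 = 1.53651e-16
Step 2: 2*eps*eps0/q = 2*11.7*8.854e-14/1.602e-19 = 1.293281e+07
Step 3: W^2 = 1.293281e+07 * 1.53651e-16 * 0.716 = 1.42279e-09
Step 4: W = sqrt(1.42279e-09) = 3.772e-05 cm = 0.3772 um

0.3772


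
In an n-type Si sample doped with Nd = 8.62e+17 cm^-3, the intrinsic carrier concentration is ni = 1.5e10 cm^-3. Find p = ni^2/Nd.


Step 1: Since Nd >> ni, n ≈ Nd = 8.62e+17 cm^-3
Step 2: p = ni^2 / n = (1.5e10)^2 / 8.62e+17
Step 3: p = 2.25e20 / 8.62e+17 = 2.61e+02 cm^-3

2.61e+02


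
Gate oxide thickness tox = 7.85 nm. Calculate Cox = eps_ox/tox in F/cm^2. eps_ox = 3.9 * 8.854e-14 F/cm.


Step 1: eps_ox = 3.9 * 8.854e-14 = 3.45306e-13 F/cm
Step 2: tox in cm = 7.85 nm * 1e-7 = 7.8500e-07 cm
Step 3: Cox = 3.45306e-13 / 7.8500e-07 = 4.40e-07 F/cm^2

4.40e-07


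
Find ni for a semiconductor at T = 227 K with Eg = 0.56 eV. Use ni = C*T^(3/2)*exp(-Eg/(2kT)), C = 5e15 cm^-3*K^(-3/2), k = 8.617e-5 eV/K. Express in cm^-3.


Step 1: Compute kT = 8.617e-5 * 227 = 0.01956059 eV
Step 2: Exponent = -Eg/(2kT) = -0.56/(2*0.01956059) = -14.31450
Step 3: T^(3/2) = 227^1.5 = 3420.10
Step 4: ni = 5e15 * 3420.10 * exp(-14.31450) = 1.04e+13 cm^-3

1.04e+13


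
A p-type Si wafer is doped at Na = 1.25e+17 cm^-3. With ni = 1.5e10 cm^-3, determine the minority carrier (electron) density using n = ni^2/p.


Step 1: Majority hole concentration p ≈ Na = 1.25e+17 cm^-3
Step 2: n = ni^2 / Na = (1.5e10)^2 / 1.25e+17
Step 3: n = 1.80e+03 cm^-3

1.80e+03


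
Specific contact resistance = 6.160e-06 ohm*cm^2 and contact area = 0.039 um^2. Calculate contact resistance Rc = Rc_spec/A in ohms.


Step 1: Convert area to cm^2: 0.039 um^2 = 3.9000e-10 cm^2
Step 2: Rc = Rc_spec / A = 6.160e-06 / 3.9000e-10
Step 3: Rc = 1.58e+04 ohms

1.58e+04


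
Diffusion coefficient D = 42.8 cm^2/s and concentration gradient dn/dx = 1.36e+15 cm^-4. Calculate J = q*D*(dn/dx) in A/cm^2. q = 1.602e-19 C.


Step 1: J = q * D * (dn/dx)
Step 2: J = 1.602e-19 * 42.8 * 1.36e+15
Step 3: J = 9.32e-03 A/cm^2

9.32e-03


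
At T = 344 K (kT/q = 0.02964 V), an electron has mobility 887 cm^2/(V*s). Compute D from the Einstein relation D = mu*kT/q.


Step 1: D = mu * (kT/q)
Step 2: D = 887 * 0.02964
Step 3: D = 26.29 cm^2/s

26.29


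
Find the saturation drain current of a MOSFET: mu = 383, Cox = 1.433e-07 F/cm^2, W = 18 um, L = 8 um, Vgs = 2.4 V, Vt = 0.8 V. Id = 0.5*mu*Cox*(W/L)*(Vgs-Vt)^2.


Step 1: Overdrive voltage Vov = Vgs - Vt = 2.4 - 0.8 = 1.6 V
Step 2: W/L = 18/8 = 2.25
Step 3: Id = 0.5 * 383 * 1.433e-07 * 2.25 * 1.6^2
Step 4: Id = 1.58e-04 A

1.58e-04


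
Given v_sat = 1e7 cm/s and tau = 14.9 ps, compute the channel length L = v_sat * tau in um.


Step 1: tau in seconds = 14.9 ps * 1e-12 = 1.4900e-11 s
Step 2: L = v_sat * tau = 1e7 * 1.4900e-11 = 1.4900e-04 cm
Step 3: L in um = 1.4900e-04 * 1e4 = 1.49 um

1.49


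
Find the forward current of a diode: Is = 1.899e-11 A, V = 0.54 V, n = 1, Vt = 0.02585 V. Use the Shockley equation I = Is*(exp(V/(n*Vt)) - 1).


Step 1: V/(n*Vt) = 0.54/(1*0.02585) = 20.8897
Step 2: exp(20.8897) = 1.1811e+09
Step 3: I = 1.899e-11 * (1.1811e+09 - 1) = 2.24e-02 A

2.24e-02


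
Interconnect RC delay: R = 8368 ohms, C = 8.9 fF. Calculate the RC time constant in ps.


Step 1: tau = R * C
Step 2: tau = 8368 * 8.9 fF = 8368 * 8.9e-15 F
Step 3: tau = 7.44752e-11 s = 74.4752 ps

74.4752


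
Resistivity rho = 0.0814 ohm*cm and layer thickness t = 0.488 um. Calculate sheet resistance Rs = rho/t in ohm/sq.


Step 1: Convert thickness to cm: t = 0.488 um = 4.8800e-05 cm
Step 2: Rs = rho / t = 0.0814 / 4.8800e-05
Step 3: Rs = 1668.0 ohm/sq

1668.0


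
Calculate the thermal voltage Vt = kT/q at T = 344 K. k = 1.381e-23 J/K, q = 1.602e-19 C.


Step 1: kT = 1.381e-23 * 344 = 4.75064e-21 J
Step 2: Vt = kT/q = 4.75064e-21 / 1.602e-19
Step 3: Vt = 0.02965 V

0.02965


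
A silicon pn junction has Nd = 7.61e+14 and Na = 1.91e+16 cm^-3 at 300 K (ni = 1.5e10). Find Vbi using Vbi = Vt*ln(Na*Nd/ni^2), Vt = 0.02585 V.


Step 1: Compute Na*Nd/ni^2 = 1.91e+16 * 7.61e+14 / (1.5e10)^2 = 6.4600e+10
Step 2: ln(6.4600e+10) = 24.8915
Step 3: Vbi = 0.02585 * 24.8915 = 0.643 V

0.643


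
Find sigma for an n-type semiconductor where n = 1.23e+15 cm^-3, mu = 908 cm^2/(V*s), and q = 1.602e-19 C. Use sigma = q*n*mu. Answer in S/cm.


Step 1: sigma = q * n * mu
Step 2: sigma = 1.602e-19 * 1.23e+15 * 908
Step 3: sigma = 1.789e-01 S/cm

1.789e-01


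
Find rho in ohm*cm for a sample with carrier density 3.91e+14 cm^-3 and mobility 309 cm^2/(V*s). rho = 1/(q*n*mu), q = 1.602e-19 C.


Step 1: sigma = q * n * mu = 1.602e-19 * 3.91e+14 * 309 = 1.93552e-02 S/cm
Step 2: rho = 1 / sigma = 1 / 1.93552e-02 = 51.67 ohm*cm

51.67


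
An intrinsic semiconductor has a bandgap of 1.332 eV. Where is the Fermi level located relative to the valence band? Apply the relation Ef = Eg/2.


Step 1: For an intrinsic semiconductor, the Fermi level sits at midgap.
Step 2: Ef = Eg / 2 = 1.332 / 2 = 0.666 eV

0.666


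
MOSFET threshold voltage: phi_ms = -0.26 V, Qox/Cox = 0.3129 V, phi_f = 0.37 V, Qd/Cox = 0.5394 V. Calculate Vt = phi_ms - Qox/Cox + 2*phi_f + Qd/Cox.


Step 1: Vt = phi_ms - Qox/Cox + 2*phi_f + Qd/Cox
Step 2: Vt = -0.26 - 0.3129 + 2*0.37 + 0.5394
Step 3: Vt = -0.26 - 0.3129 + 0.74 + 0.5394
Step 4: Vt = 0.7065 V

0.7065


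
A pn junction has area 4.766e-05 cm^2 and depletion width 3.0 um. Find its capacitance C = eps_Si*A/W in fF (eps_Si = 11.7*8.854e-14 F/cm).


Step 1: eps_Si = 11.7 * 8.854e-14 = 1.035918e-12 F/cm
Step 2: W in cm = 3.0 * 1e-4 = 3.00e-04 cm
Step 3: C = 1.035918e-12 * 4.766e-05 / 3.00e-04 = 1.645728e-13 F
Step 4: C = 164.57 fF

164.57


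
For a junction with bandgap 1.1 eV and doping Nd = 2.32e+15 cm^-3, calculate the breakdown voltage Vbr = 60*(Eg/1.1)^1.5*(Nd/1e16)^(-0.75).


Step 1: Eg/1.1 = 1.1/1.1 = 1.000000
Step 2: (Eg/1.1)^1.5 = 1.000000^1.5 = 1.000000
Step 3: (Nd/1e16)^(-0.75) = (0.232)^(-0.75) = 2.991466
Step 4: Vbr = 60 * 1.000000 * 2.991466 = 179.5 V

179.5


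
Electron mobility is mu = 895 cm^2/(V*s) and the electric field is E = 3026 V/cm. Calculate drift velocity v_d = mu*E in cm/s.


Step 1: v_d = mu * E
Step 2: v_d = 895 * 3026 = 2708270
Step 3: v_d = 2.71e+06 cm/s

2.71e+06


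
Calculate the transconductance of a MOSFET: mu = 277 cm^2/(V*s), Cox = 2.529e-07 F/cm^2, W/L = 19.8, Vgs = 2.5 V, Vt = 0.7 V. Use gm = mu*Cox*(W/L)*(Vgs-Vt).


Step 1: Vov = Vgs - Vt = 2.5 - 0.7 = 1.8 V
Step 2: gm = mu * Cox * (W/L) * Vov
Step 3: gm = 277 * 2.529e-07 * 19.8 * 1.8 = 2.50e-03 S

2.50e-03


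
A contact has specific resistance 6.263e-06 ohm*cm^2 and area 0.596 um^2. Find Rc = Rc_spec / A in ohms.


Step 1: Convert area to cm^2: 0.596 um^2 = 5.9600e-09 cm^2
Step 2: Rc = Rc_spec / A = 6.263e-06 / 5.9600e-09
Step 3: Rc = 1.05e+03 ohms

1.05e+03


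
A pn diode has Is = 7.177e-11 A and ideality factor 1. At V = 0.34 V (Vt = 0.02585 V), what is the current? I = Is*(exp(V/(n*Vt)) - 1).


Step 1: V/(n*Vt) = 0.34/(1*0.02585) = 13.1528
Step 2: exp(13.1528) = 5.1545e+05
Step 3: I = 7.177e-11 * (5.1545e+05 - 1) = 3.70e-05 A

3.70e-05


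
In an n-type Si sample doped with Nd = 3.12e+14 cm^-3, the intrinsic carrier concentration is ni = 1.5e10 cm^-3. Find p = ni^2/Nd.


Step 1: Since Nd >> ni, n ≈ Nd = 3.12e+14 cm^-3
Step 2: p = ni^2 / n = (1.5e10)^2 / 3.12e+14
Step 3: p = 2.25e20 / 3.12e+14 = 7.21e+05 cm^-3

7.21e+05


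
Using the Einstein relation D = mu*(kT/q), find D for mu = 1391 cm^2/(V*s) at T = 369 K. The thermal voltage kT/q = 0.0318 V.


Step 1: D = mu * (kT/q)
Step 2: D = 1391 * 0.0318
Step 3: D = 44.23 cm^2/s

44.23


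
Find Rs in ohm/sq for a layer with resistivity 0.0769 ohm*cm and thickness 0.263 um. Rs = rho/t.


Step 1: Convert thickness to cm: t = 0.263 um = 2.6300e-05 cm
Step 2: Rs = rho / t = 0.0769 / 2.6300e-05
Step 3: Rs = 2924.0 ohm/sq

2924.0


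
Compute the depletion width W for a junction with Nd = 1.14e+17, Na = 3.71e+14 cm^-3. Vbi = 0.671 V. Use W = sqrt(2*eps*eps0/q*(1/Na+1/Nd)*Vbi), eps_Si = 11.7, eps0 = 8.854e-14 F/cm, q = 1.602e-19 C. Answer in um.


Step 1: 1/Na + 1/Nd = 1/3.71e+14 + 1/1.14e+17 = 2.70419e-15
Step 2: 2*eps*eps0/q = 2*11.7*8.854e-14/1.602e-19 = 1.293281e+07
Step 3: W^2 = 1.293281e+07 * 2.70419e-15 * 0.671 = 2.34667e-08
Step 4: W = sqrt(2.34667e-08) = 1.532e-04 cm = 1.532 um

1.532


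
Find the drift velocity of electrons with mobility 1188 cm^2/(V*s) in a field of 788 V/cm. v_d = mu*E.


Step 1: v_d = mu * E
Step 2: v_d = 1188 * 788 = 936144
Step 3: v_d = 9.36e+05 cm/s

9.36e+05


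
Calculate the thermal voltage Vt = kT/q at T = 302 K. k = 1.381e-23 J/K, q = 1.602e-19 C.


Step 1: kT = 1.381e-23 * 302 = 4.17062e-21 J
Step 2: Vt = kT/q = 4.17062e-21 / 1.602e-19
Step 3: Vt = 0.02603 V

0.02603


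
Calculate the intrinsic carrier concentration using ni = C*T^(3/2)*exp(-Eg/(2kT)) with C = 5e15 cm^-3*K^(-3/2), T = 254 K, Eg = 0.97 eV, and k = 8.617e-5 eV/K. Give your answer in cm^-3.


Step 1: Compute kT = 8.617e-5 * 254 = 0.02188718 eV
Step 2: Exponent = -Eg/(2kT) = -0.97/(2*0.02188718) = -22.15909
Step 3: T^(3/2) = 254^1.5 = 4048.09
Step 4: ni = 5e15 * 4048.09 * exp(-22.15909) = 4.82e+09 cm^-3

4.82e+09


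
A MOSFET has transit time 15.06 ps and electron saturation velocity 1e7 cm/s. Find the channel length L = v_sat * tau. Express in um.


Step 1: tau in seconds = 15.06 ps * 1e-12 = 1.5060e-11 s
Step 2: L = v_sat * tau = 1e7 * 1.5060e-11 = 1.5060e-04 cm
Step 3: L in um = 1.5060e-04 * 1e4 = 1.506 um

1.506


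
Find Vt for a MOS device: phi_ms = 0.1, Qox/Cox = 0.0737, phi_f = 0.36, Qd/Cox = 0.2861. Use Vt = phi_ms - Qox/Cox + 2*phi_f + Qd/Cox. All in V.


Step 1: Vt = phi_ms - Qox/Cox + 2*phi_f + Qd/Cox
Step 2: Vt = 0.1 - 0.0737 + 2*0.36 + 0.2861
Step 3: Vt = 0.1 - 0.0737 + 0.72 + 0.2861
Step 4: Vt = 1.0324 V

1.0324


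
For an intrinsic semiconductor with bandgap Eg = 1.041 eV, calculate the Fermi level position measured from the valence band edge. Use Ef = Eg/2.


Step 1: For an intrinsic semiconductor, the Fermi level sits at midgap.
Step 2: Ef = Eg / 2 = 1.041 / 2 = 0.5205 eV

0.5205


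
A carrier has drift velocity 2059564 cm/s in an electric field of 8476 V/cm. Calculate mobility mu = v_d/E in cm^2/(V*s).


Step 1: mu = v_d / E
Step 2: mu = 2059564 / 8476
Step 3: mu = 242.99 cm^2/(V*s)

242.99


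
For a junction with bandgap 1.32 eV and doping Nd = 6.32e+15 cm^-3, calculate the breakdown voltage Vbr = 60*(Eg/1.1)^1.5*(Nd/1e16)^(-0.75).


Step 1: Eg/1.1 = 1.32/1.1 = 1.200000
Step 2: (Eg/1.1)^1.5 = 1.200000^1.5 = 1.314534
Step 3: (Nd/1e16)^(-0.75) = (0.632)^(-0.75) = 1.410789
Step 4: Vbr = 60 * 1.314534 * 1.410789 = 111.3 V

111.3


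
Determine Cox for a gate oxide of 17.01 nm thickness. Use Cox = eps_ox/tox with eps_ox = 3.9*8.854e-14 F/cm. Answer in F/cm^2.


Step 1: eps_ox = 3.9 * 8.854e-14 = 3.45306e-13 F/cm
Step 2: tox in cm = 17.01 nm * 1e-7 = 1.7010e-06 cm
Step 3: Cox = 3.45306e-13 / 1.7010e-06 = 2.03e-07 F/cm^2

2.03e-07


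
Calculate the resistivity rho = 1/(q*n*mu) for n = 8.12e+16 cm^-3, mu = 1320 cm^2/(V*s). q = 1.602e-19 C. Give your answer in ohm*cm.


Step 1: sigma = q * n * mu = 1.602e-19 * 8.12e+16 * 1320 = 1.71709e+01 S/cm
Step 2: rho = 1 / sigma = 1 / 1.71709e+01 = 0.05824 ohm*cm

0.05824


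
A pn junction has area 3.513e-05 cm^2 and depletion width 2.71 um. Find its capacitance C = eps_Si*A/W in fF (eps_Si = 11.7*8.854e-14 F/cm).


Step 1: eps_Si = 11.7 * 8.854e-14 = 1.035918e-12 F/cm
Step 2: W in cm = 2.71 * 1e-4 = 2.71e-04 cm
Step 3: C = 1.035918e-12 * 3.513e-05 / 2.71e-04 = 1.342871e-13 F
Step 4: C = 134.29 fF

134.29


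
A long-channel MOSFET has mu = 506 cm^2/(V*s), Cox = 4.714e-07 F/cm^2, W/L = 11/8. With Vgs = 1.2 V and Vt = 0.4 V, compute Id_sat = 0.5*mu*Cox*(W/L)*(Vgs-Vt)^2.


Step 1: Overdrive voltage Vov = Vgs - Vt = 1.2 - 0.4 = 0.8 V
Step 2: W/L = 11/8 = 1.375
Step 3: Id = 0.5 * 506 * 4.714e-07 * 1.375 * 0.8^2
Step 4: Id = 1.05e-04 A

1.05e-04


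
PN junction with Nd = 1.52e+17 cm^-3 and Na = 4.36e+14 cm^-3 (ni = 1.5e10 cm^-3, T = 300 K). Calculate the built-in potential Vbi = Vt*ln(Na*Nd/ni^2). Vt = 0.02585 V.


Step 1: Compute Na*Nd/ni^2 = 4.36e+14 * 1.52e+17 / (1.5e10)^2 = 2.9454e+11
Step 2: ln(2.9454e+11) = 26.4087
Step 3: Vbi = 0.02585 * 26.4087 = 0.683 V

0.683


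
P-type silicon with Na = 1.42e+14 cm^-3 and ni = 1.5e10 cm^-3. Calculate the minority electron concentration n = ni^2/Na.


Step 1: Majority hole concentration p ≈ Na = 1.42e+14 cm^-3
Step 2: n = ni^2 / Na = (1.5e10)^2 / 1.42e+14
Step 3: n = 1.58e+06 cm^-3

1.58e+06


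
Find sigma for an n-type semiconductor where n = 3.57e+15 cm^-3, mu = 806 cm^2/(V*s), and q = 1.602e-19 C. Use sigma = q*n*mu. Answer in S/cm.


Step 1: sigma = q * n * mu
Step 2: sigma = 1.602e-19 * 3.57e+15 * 806
Step 3: sigma = 4.610e-01 S/cm

4.610e-01


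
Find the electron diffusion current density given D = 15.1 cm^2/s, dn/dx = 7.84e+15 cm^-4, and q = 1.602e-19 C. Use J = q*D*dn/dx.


Step 1: J = q * D * (dn/dx)
Step 2: J = 1.602e-19 * 15.1 * 7.84e+15
Step 3: J = 1.90e-02 A/cm^2

1.90e-02


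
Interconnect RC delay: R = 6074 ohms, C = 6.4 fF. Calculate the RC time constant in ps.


Step 1: tau = R * C
Step 2: tau = 6074 * 6.4 fF = 6074 * 6.4e-15 F
Step 3: tau = 3.88736e-11 s = 38.8736 ps

38.8736


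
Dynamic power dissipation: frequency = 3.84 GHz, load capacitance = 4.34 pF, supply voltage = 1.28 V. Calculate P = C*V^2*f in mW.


Step 1: V^2 = 1.28^2 = 1.6384 V^2
Step 2: P = C*V^2*f = 4.34e-12 F * 1.6384 * 3.84e9 Hz
Step 3: P = 2.730491904e-02 W
Step 4: P = 27.305 mW

27.305


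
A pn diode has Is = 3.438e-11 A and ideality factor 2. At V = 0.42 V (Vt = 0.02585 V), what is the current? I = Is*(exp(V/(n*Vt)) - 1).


Step 1: V/(n*Vt) = 0.42/(2*0.02585) = 8.1238
Step 2: exp(8.1238) = 3.3738e+03
Step 3: I = 3.438e-11 * (3.3738e+03 - 1) = 1.16e-07 A

1.16e-07
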